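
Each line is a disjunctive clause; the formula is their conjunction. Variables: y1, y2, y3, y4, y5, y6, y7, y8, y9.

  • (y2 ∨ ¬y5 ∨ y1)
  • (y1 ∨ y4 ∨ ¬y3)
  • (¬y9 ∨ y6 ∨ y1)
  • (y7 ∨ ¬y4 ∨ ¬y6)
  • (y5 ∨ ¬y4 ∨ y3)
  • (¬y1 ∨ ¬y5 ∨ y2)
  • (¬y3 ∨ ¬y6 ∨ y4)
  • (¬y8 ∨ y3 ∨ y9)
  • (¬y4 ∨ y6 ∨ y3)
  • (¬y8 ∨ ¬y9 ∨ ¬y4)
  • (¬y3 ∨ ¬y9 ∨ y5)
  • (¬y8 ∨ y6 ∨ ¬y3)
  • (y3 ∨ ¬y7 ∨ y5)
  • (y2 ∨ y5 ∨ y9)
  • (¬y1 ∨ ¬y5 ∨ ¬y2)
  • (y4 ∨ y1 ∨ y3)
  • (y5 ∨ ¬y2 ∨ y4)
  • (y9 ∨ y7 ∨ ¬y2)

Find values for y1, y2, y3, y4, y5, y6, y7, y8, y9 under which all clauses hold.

Pure literal: y8 appears only negated; assign y8 = False.
Branch on y1: take y1 = True.
Branch on y2: take y2 = True.
  then y5 is forced to False.
  then y4 is forced to True.
  then y3 is forced to True.
  then y9 is forced to False.
  then y7 is forced to True.
y6 is now unconstrained; take y6 = False.
Check each clause:
  1. (¬y5 ∨ y1 ∨ y2) — y1 is true.
  2. (y1 ∨ y4 ∨ ¬y3) — y1 is true.
  3. (y6 ∨ y1 ∨ ¬y9) — y1 is true.
  4. (¬y4 ∨ ¬y6 ∨ y7) — ¬y6 is true.
  5. (¬y4 ∨ y5 ∨ y3) — y3 is true.
  6. (¬y1 ∨ y2 ∨ ¬y5) — y2 is true.
  7. (y4 ∨ ¬y6 ∨ ¬y3) — ¬y6 is true.
  8. (y9 ∨ ¬y8 ∨ y3) — ¬y8 is true.
  9. (¬y4 ∨ y6 ∨ y3) — y3 is true.
  10. (¬y9 ∨ ¬y8 ∨ ¬y4) — ¬y8 is true.
  11. (¬y3 ∨ ¬y9 ∨ y5) — ¬y9 is true.
  12. (y6 ∨ ¬y8 ∨ ¬y3) — ¬y8 is true.
  13. (y3 ∨ y5 ∨ ¬y7) — y3 is true.
  14. (y5 ∨ y9 ∨ y2) — y2 is true.
  15. (¬y1 ∨ ¬y5 ∨ ¬y2) — ¬y5 is true.
  16. (y4 ∨ y3 ∨ y1) — y1 is true.
  17. (y4 ∨ y5 ∨ ¬y2) — y4 is true.
  18. (¬y2 ∨ y7 ∨ y9) — y7 is true.

y1=True, y2=True, y3=True, y4=True, y5=False, y6=False, y7=True, y8=False, y9=False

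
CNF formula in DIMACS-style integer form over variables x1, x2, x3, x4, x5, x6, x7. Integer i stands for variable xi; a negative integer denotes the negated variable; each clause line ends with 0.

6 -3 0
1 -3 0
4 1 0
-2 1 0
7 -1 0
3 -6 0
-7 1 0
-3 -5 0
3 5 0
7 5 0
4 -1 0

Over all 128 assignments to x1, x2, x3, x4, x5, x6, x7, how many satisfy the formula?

Satisfying assignments:
  x1=F x2=F x3=F x4=T x5=T x6=F x7=F
  x1=T x2=F x3=F x4=T x5=T x6=F x7=T
  x1=T x2=F x3=T x4=T x5=F x6=T x7=T
  x1=T x2=T x3=F x4=T x5=T x6=F x7=T
  x1=T x2=T x3=T x4=T x5=F x6=T x7=T
Count: 5.

5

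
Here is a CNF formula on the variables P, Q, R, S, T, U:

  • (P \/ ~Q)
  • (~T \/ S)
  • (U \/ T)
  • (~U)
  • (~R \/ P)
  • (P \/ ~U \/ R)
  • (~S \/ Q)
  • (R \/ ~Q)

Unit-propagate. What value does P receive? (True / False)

True

(~U) is a unit clause: U = False.
From (U \/ T) and U = False: T = True.
From (S \/ ~T) and T = True: S = True.
(~S \/ Q): since S = True, the clause reduces to (Q). Q = True.
(~Q \/ P): since Q = True, the clause reduces to (P). P = True.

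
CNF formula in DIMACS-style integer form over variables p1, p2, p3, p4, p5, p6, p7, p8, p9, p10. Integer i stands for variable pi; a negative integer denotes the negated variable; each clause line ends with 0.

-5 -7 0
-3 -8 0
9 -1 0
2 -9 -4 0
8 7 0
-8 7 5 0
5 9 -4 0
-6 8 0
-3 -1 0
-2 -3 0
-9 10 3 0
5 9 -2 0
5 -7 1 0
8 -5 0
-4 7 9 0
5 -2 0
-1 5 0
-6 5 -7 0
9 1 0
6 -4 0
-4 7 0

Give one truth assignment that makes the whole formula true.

p1=True, p2=False, p3=False, p4=False, p5=True, p6=True, p7=False, p8=True, p9=True, p10=True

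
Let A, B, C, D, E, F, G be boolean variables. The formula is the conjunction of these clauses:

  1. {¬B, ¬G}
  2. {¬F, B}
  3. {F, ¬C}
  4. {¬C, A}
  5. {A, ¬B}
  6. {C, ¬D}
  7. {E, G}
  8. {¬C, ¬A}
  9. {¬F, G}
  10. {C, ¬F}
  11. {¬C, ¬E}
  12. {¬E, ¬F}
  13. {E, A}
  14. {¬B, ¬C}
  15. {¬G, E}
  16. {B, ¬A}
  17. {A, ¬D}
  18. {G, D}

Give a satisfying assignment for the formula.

A=False, B=False, C=False, D=False, E=True, F=False, G=True

Set A = False and propagate.
  then C is forced to False.
  then B is forced to False.
  then F is forced to False.
  then D is forced to False.
  then E is forced to True.
  then G is forced to True.
Check each clause:
  1. {¬B, ¬G} — ¬B is true.
  2. {¬F, B} — ¬F is true.
  3. {¬C, F} — ¬C is true.
  4. {¬C, A} — ¬C is true.
  5. {A, ¬B} — ¬B is true.
  6. {C, ¬D} — ¬D is true.
  7. {E, G} — E is true.
  8. {¬C, ¬A} — ¬C is true.
  9. {¬F, G} — ¬F is true.
  10. {C, ¬F} — ¬F is true.
  11. {¬C, ¬E} — ¬C is true.
  12. {¬F, ¬E} — ¬F is true.
  13. {E, A} — E is true.
  14. {¬C, ¬B} — ¬C is true.
  15. {¬G, E} — E is true.
  16. {B, ¬A} — ¬A is true.
  17. {A, ¬D} — ¬D is true.
  18. {G, D} — G is true.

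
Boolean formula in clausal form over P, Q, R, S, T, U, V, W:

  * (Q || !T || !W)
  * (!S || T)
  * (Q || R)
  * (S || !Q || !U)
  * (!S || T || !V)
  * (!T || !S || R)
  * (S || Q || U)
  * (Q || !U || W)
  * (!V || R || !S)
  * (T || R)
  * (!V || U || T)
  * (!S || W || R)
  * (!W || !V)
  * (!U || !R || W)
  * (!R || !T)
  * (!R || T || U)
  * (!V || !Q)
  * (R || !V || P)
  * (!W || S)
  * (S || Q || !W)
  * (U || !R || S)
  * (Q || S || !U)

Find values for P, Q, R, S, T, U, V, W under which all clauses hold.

P = True, Q = True, R = False, S = False, T = True, U = False, V = False, W = False

Check each clause:
  1. (Q || !W || !T) — !W is true.
  2. (T || !S) — !S is true.
  3. (R || Q) — Q is true.
  4. (!U || !Q || S) — !U is true.
  5. (!V || !S || T) — !V is true.
  6. (!S || !T || R) — !S is true.
  7. (Q || U || S) — Q is true.
  8. (W || !U || Q) — Q is true.
  9. (R || !S || !V) — !V is true.
  10. (T || R) — T is true.
  11. (!V || U || T) — !V is true.
  12. (!S || R || W) — !S is true.
  13. (!V || !W) — !W is true.
  14. (!U || W || !R) — !U is true.
  15. (!T || !R) — !R is true.
  16. (!R || T || U) — T is true.
  17. (!V || !Q) — !V is true.
  18. (!V || P || R) — P is true.
  19. (S || !W) — !W is true.
  20. (S || !W || Q) — !W is true.
  21. (U || S || !R) — !R is true.
  22. (S || Q || !U) — Q is true.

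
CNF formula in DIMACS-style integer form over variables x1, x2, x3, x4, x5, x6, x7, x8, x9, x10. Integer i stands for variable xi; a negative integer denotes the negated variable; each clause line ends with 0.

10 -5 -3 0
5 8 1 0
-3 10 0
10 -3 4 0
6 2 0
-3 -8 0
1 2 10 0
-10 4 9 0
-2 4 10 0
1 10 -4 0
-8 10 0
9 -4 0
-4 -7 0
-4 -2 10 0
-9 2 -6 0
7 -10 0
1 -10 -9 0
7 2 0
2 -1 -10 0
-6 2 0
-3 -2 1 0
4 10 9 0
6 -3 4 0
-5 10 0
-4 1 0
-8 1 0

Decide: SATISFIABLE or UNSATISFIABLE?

Pure literal: x3 appears only negated; assign x3 = False.
Set x1 = True and propagate.
Branch on x2: take x2 = True.
The remaining clauses are satisfied by x4 = False, x5 = True, x6 = False, x7 = True, x8 = False, x9 = True, x10 = True.
So x1 = T, x2 = T, x3 = F, x4 = F, x5 = T, x6 = F, x7 = T, x8 = F, x9 = T, x10 = T is a satisfying assignment.

SATISFIABLE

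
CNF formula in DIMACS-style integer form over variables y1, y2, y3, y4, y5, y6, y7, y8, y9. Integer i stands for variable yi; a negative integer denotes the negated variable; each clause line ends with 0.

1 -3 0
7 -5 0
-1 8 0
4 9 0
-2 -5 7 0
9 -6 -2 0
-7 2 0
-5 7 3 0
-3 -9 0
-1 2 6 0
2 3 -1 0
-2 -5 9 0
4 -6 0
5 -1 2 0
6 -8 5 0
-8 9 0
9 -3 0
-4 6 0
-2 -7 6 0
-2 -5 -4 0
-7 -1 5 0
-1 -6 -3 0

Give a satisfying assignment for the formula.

y1=F, y2=T, y3=F, y4=T, y5=F, y6=T, y7=T, y8=F, y9=T

Set y1 = False and propagate.
  then y3 is forced to False.
The remaining clauses are satisfied by y2 = True, y4 = True, y5 = False, y6 = True, y7 = True, y8 = False, y9 = True.
Check each clause:
  1. (y1 || !y3) — !y3 is true.
  2. (y7 || !y5) — !y5 is true.
  3. (!y1 || y8) — !y1 is true.
  4. (y9 || y4) — y9 is true.
  5. (y7 || !y5 || !y2) — !y5 is true.
  6. (y9 || !y6 || !y2) — y9 is true.
  7. (y2 || !y7) — y2 is true.
  8. (y7 || y3 || !y5) — !y5 is true.
  9. (!y3 || !y9) — !y3 is true.
  10. (y6 || !y1 || y2) — y2 is true.
  11. (!y1 || y3 || y2) — y2 is true.
  12. (!y5 || !y2 || y9) — y9 is true.
  13. (!y6 || y4) — y4 is true.
  14. (y5 || y2 || !y1) — y2 is true.
  15. (y5 || y6 || !y8) — !y8 is true.
  16. (!y8 || y9) — !y8 is true.
  17. (!y3 || y9) — y9 is true.
  18. (!y4 || y6) — y6 is true.
  19. (!y2 || y6 || !y7) — y6 is true.
  20. (!y4 || !y2 || !y5) — !y5 is true.
  21. (!y1 || !y7 || y5) — !y1 is true.
  22. (!y3 || !y6 || !y1) — !y3 is true.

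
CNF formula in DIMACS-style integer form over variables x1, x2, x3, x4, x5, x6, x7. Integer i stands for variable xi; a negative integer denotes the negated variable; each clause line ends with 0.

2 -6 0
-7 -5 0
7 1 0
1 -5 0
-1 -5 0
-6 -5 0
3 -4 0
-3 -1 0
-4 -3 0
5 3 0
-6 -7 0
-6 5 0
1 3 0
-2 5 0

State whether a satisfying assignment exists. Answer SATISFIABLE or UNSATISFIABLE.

SATISFIABLE

Pure literal: x4 appears only negated; assign x4 = False.
x6 occurs only negated in the remaining clauses — set x6 = False.
Try x1 = False.
  then x7 is forced to True.
  then x5 is forced to False.
  then x3 is forced to True.
  then x2 is forced to False.
So x1 = False  x2 = False  x3 = True  x4 = False  x5 = False  x6 = False  x7 = True is a satisfying assignment.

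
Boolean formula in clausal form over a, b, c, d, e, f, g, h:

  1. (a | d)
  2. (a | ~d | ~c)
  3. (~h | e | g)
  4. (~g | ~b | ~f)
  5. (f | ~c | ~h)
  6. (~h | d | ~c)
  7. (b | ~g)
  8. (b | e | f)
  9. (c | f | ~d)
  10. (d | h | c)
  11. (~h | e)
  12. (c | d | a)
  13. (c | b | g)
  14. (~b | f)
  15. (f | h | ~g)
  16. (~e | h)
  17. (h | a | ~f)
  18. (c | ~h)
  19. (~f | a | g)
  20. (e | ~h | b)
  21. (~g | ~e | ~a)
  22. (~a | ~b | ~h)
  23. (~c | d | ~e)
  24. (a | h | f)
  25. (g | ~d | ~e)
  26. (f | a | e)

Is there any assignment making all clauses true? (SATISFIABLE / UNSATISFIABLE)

SATISFIABLE

Try a = True.
Try b = True.
  then f is forced to True.
  then g is forced to False.
  then h is forced to False.
  then e is forced to False.
The remaining clauses are satisfied by c = True, d = True.
So a=T  b=T  c=T  d=T  e=F  f=T  g=F  h=F is a satisfying assignment.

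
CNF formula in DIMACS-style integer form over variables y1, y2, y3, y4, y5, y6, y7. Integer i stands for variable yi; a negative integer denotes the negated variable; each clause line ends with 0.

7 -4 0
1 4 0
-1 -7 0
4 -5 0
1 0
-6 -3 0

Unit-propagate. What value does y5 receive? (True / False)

(y1) stands alone — y1 = True.
(~y7 | ~y1): since y1 = True, the clause reduces to (~y7). y7 = False.
From (~y4 | y7) and y7 = False: y4 = False.
(y4 | ~y5) with y4 = False leaves only ~y5, so y5 = False.

False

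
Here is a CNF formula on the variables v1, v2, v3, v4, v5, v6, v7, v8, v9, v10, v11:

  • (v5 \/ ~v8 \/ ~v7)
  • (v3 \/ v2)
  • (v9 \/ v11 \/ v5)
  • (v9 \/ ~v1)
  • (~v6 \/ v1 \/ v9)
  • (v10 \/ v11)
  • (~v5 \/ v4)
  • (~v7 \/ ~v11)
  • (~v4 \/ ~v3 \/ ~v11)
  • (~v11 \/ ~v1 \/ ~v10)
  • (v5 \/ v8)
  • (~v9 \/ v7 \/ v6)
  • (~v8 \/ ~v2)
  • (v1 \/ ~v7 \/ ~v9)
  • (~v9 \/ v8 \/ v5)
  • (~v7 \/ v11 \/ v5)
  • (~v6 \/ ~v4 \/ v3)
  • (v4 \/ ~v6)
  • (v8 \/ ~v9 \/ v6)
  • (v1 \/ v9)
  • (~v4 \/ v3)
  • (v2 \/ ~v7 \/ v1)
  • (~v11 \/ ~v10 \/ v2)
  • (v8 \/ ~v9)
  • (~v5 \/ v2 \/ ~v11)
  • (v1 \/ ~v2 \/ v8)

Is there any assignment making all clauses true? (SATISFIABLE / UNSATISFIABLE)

SATISFIABLE

Try v1 = False.
  then v9 is forced to True.
  then v7 is forced to False.
  then v6 is forced to True.
  then v4 is forced to True.
  then v3 is forced to True.
  then v11 is forced to False.
  then v10 is forced to True.
  then v8 is forced to True.
  then v2 is forced to False.
v5 is now unconstrained; take v5 = True.
So v1 = F, v2 = F, v3 = T, v4 = T, v5 = T, v6 = T, v7 = F, v8 = T, v9 = T, v10 = T, v11 = F is a satisfying assignment.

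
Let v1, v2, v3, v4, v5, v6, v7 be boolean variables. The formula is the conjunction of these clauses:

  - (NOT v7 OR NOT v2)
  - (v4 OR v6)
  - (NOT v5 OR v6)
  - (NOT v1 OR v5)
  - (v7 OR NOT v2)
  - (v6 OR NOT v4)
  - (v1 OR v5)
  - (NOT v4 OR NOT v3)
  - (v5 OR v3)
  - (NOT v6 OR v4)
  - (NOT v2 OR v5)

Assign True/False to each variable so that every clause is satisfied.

v1 = False, v2 = False, v3 = False, v4 = True, v5 = True, v6 = True, v7 = False

v2 occurs only negated in the remaining clauses — set v2 = False.
Set v1 = False and propagate.
  then v5 is forced to True.
  then v6 is forced to True.
  then v4 is forced to True.
  then v3 is forced to False.
v7 is now unconstrained; take v7 = False.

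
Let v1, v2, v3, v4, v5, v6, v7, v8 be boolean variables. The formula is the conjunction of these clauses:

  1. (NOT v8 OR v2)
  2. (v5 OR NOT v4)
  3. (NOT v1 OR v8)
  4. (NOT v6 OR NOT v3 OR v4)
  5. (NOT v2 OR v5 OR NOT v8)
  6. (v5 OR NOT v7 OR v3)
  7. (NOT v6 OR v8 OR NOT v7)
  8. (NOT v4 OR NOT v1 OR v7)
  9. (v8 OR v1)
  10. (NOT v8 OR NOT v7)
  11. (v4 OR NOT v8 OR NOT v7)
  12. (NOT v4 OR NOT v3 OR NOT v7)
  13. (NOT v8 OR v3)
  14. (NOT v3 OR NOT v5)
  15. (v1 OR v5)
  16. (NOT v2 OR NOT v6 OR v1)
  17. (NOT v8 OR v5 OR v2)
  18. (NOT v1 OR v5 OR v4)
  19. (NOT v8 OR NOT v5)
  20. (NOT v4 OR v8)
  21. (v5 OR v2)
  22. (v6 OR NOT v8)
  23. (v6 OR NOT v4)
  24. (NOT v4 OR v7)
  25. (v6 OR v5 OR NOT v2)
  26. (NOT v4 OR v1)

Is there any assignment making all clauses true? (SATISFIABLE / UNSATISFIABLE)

UNSATISFIABLE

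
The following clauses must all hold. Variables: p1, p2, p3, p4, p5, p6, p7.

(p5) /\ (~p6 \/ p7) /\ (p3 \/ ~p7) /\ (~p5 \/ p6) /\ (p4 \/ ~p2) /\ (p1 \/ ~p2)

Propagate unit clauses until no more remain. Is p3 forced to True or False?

(p5) is a unit clause: p5 = True.
(~p5 \/ p6) with p5 = True leaves only p6, so p6 = True.
In (~p6 \/ p7), ~p6 is now false; p7 must hold, so p7 = True.
From (~p7 \/ p3) and p7 = True: p3 = True.

True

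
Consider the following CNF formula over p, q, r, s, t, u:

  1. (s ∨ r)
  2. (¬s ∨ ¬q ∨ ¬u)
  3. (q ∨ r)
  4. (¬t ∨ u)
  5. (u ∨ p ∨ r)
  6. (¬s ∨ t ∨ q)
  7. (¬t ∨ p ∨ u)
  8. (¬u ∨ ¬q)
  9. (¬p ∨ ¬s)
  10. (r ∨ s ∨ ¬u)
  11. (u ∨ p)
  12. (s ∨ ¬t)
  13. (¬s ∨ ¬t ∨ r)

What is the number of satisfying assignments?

The models are:
  p=F q=F r=T s=F t=F u=T
  p=F q=F r=T s=T t=T u=T
  p=T q=F r=T s=F t=F u=F
  p=T q=F r=T s=F t=F u=T
  p=T q=T r=T s=F t=F u=F
That's 5 in total.

5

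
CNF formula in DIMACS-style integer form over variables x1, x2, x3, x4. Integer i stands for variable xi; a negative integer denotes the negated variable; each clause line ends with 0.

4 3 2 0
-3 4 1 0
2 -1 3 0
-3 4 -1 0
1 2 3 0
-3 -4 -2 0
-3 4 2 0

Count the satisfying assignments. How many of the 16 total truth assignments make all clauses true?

Satisfying assignments:
  x1=0 x2=0 x3=1 x4=1
  x1=0 x2=1 x3=0 x4=0
  x1=0 x2=1 x3=0 x4=1
  x1=1 x2=0 x3=1 x4=1
  x1=1 x2=1 x3=0 x4=0
  x1=1 x2=1 x3=0 x4=1
That's 6 in total.

6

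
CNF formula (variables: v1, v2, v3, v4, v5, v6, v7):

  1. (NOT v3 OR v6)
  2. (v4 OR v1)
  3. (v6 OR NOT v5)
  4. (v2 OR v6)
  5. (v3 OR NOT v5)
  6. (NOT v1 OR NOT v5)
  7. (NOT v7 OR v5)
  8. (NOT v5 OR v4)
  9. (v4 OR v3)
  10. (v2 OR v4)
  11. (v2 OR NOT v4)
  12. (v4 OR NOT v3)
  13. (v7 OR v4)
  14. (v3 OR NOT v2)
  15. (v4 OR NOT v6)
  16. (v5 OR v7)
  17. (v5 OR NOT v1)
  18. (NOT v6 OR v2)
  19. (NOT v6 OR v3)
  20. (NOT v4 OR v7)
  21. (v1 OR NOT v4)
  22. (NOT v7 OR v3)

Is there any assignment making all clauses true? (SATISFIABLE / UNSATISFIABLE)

UNSATISFIABLE

v4 = True:
  propagation gives v2=True, v3=True, v6=True, v7=True; an empty clause results — contradiction.
v4 = False:
  propagation gives v1=True, v5=False; an empty clause results — contradiction.
Every branch closes, so no satisfying assignment exists.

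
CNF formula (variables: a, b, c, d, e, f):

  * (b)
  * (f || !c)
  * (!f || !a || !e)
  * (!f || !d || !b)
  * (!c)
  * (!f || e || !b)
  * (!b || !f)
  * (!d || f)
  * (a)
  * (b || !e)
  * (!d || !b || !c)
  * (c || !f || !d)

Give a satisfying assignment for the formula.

The clause (b) is unit: b must be True.
The clause (!c) is unit: c must be False.
Unit propagation: (!f) forces f = False.
Unit propagation: (!d) forces d = False.
Unit propagation: (a) forces a = True.
e is now unconstrained; take e = True.
Every clause has at least one true literal under this assignment.

a=True  b=True  c=False  d=False  e=True  f=False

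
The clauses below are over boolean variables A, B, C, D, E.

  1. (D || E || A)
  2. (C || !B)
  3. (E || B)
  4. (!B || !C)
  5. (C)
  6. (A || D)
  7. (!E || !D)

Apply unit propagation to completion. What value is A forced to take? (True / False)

True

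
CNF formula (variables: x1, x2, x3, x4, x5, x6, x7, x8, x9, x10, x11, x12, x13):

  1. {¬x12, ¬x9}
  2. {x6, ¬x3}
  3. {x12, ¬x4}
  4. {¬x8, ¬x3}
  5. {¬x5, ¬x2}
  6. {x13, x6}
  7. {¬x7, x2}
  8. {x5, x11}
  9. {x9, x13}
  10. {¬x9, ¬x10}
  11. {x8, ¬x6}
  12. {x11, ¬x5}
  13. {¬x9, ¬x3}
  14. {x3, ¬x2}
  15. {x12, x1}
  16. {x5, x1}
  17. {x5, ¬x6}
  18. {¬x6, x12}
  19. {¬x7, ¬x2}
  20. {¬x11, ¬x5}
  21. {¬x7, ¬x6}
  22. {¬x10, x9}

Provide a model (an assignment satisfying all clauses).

x1 = 1, x2 = 0, x3 = 0, x4 = 0, x5 = 0, x6 = 0, x7 = 0, x8 = 1, x9 = 0, x10 = 0, x11 = 1, x12 = 1, x13 = 1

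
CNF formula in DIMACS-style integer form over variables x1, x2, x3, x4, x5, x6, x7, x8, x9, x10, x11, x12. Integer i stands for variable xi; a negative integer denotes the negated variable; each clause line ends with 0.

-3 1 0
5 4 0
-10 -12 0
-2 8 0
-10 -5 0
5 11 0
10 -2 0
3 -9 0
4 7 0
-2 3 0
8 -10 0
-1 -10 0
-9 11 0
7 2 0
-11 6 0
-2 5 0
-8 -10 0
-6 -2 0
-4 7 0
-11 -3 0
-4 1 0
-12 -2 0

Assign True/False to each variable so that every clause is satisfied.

x1=1, x2=0, x3=1, x4=0, x5=1, x6=1, x7=1, x8=1, x9=0, x10=0, x11=0, x12=1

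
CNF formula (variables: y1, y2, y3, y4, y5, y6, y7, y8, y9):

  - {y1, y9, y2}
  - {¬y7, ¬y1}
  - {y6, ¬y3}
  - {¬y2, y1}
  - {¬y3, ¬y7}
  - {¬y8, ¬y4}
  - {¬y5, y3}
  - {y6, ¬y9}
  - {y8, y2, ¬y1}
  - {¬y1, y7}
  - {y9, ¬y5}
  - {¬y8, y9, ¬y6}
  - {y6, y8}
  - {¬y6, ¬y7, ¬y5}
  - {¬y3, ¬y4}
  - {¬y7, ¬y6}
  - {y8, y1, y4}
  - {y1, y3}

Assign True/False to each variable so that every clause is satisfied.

y1 = False, y2 = False, y3 = True, y4 = False, y5 = True, y6 = True, y7 = False, y8 = True, y9 = True

Check each clause:
  1. {y9, y2, y1} — y9 is true.
  2. {¬y1, ¬y7} — ¬y7 is true.
  3. {¬y3, y6} — y6 is true.
  4. {y1, ¬y2} — ¬y2 is true.
  5. {¬y3, ¬y7} — ¬y7 is true.
  6. {¬y4, ¬y8} — ¬y4 is true.
  7. {y3, ¬y5} — y3 is true.
  8. {¬y9, y6} — y6 is true.
  9. {¬y1, y2, y8} — y8 is true.
  10. {¬y1, y7} — ¬y1 is true.
  11. {y9, ¬y5} — y9 is true.
  12. {¬y8, ¬y6, y9} — y9 is true.
  13. {y6, y8} — y8 is true.
  14. {¬y7, ¬y5, ¬y6} — ¬y7 is true.
  15. {¬y4, ¬y3} — ¬y4 is true.
  16. {¬y6, ¬y7} — ¬y7 is true.
  17. {y1, y4, y8} — y8 is true.
  18. {y3, y1} — y3 is true.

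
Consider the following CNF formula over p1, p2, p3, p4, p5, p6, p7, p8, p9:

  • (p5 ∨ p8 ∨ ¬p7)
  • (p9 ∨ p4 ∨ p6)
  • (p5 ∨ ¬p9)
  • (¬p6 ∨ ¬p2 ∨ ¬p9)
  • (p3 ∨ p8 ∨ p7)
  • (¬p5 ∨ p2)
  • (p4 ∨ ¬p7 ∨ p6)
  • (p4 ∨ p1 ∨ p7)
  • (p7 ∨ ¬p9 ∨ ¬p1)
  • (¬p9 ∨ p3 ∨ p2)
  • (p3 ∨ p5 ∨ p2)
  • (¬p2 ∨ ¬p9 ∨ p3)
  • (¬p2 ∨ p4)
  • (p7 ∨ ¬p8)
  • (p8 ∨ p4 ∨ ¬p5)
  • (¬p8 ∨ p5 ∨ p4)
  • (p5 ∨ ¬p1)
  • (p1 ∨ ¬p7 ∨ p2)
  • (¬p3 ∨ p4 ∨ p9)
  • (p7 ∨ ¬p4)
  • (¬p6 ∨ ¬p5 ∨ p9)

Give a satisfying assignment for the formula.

Set p1 = False and propagate.
The remaining clauses are satisfied by p2 = True, p3 = False, p4 = True, p5 = True, p6 = False, p7 = True, p8 = False, p9 = False.

p1=F  p2=T  p3=F  p4=T  p5=T  p6=F  p7=T  p8=F  p9=F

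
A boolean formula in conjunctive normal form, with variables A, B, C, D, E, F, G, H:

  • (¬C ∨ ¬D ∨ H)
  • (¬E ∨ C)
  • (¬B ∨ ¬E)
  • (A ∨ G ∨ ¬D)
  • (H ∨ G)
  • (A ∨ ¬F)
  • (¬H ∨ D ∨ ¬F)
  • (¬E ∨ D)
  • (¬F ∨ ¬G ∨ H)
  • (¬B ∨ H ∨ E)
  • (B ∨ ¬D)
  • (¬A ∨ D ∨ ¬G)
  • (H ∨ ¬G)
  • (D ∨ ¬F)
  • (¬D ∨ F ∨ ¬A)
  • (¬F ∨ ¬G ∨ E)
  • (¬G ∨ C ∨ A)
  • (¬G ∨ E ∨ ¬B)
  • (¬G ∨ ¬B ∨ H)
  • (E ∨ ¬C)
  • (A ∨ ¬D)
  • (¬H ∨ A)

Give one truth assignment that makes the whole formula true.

A=T, B=T, C=F, D=T, E=F, F=T, G=F, H=T

Check each clause:
  1. (¬D ∨ ¬C ∨ H) — H is true.
  2. (¬E ∨ C) — ¬E is true.
  3. (¬E ∨ ¬B) — ¬E is true.
  4. (¬D ∨ G ∨ A) — A is true.
  5. (G ∨ H) — H is true.
  6. (¬F ∨ A) — A is true.
  7. (¬H ∨ ¬F ∨ D) — D is true.
  8. (D ∨ ¬E) — ¬E is true.
  9. (H ∨ ¬F ∨ ¬G) — H is true.
  10. (H ∨ E ∨ ¬B) — H is true.
  11. (B ∨ ¬D) — B is true.
  12. (¬A ∨ D ∨ ¬G) — ¬G is true.
  13. (H ∨ ¬G) — H is true.
  14. (¬F ∨ D) — D is true.
  15. (F ∨ ¬A ∨ ¬D) — F is true.
  16. (¬F ∨ ¬G ∨ E) — ¬G is true.
  17. (¬G ∨ C ∨ A) — ¬G is true.
  18. (¬B ∨ ¬G ∨ E) — ¬G is true.
  19. (¬B ∨ ¬G ∨ H) — H is true.
  20. (E ∨ ¬C) — ¬C is true.
  21. (¬D ∨ A) — A is true.
  22. (¬H ∨ A) — A is true.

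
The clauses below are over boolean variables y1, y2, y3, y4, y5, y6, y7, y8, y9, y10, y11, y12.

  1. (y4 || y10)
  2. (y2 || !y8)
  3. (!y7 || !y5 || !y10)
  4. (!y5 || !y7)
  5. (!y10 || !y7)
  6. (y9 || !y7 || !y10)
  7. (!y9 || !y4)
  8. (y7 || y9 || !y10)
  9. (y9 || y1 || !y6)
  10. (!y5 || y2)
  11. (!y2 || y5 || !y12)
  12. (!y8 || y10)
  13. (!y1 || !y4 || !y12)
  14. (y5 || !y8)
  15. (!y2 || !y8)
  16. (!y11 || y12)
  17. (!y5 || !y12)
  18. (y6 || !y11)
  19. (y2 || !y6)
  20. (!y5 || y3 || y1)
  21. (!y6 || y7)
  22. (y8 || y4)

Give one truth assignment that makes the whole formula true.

Pure literal: y11 appears only negated; assign y11 = False.
Branch on y1: take y1 = False.
Set y2 = True and propagate.
  then y8 is forced to False.
  then y4 is forced to True.
  then y9 is forced to False.
  then y6 is forced to False.
The remaining clauses are satisfied by y3 = False, y5 = False, y7 = True, y10 = False, y12 = False.

y1=False  y2=True  y3=False  y4=True  y5=False  y6=False  y7=True  y8=False  y9=False  y10=False  y11=False  y12=False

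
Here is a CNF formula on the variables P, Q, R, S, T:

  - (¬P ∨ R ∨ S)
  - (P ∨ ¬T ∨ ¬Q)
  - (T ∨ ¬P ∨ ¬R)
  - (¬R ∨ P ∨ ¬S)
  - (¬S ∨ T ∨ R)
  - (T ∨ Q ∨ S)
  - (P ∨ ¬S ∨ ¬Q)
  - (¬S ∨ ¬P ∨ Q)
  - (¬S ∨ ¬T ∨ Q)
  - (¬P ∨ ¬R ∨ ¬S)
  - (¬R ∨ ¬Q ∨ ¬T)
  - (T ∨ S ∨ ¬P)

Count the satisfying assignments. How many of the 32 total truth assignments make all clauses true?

The models are:
  P=0 Q=0 R=0 S=0 T=1
  P=0 Q=0 R=1 S=0 T=1
  P=0 Q=1 R=0 S=0 T=0
  P=0 Q=1 R=1 S=0 T=0
  P=1 Q=0 R=1 S=0 T=1
  P=1 Q=1 R=0 S=1 T=1
Count: 6.

6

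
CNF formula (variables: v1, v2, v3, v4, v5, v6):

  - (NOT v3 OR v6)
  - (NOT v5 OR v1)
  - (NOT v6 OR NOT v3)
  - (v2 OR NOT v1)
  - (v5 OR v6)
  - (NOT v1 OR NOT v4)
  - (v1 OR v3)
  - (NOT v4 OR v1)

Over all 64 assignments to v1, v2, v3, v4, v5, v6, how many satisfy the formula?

Satisfying assignments:
  v1=T v2=T v3=F v4=F v5=F v6=T
  v1=T v2=T v3=F v4=F v5=T v6=F
  v1=T v2=T v3=F v4=F v5=T v6=T
Count: 3.

3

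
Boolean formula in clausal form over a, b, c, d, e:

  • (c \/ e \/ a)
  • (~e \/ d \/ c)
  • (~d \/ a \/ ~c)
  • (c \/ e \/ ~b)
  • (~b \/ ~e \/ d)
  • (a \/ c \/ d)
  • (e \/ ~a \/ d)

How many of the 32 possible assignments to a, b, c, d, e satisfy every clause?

Case analysis on c and d:
  c=T, d=T: remaining (a,b,e) ∈ {(T,F,F); (T,F,T); (T,T,F); (T,T,T)} — 4.
  c=T, d=F: remaining (a,b,e) ∈ {(F,F,F); (F,F,T); (F,T,F); (T,F,T)} — 4.
  c=F, d=T: 5 of the 8 assignments to (a,b,e) work.
  c=F, d=F: a clause becomes empty — 0.
Total: 4 + 4 + 5 + 0 = 13.

13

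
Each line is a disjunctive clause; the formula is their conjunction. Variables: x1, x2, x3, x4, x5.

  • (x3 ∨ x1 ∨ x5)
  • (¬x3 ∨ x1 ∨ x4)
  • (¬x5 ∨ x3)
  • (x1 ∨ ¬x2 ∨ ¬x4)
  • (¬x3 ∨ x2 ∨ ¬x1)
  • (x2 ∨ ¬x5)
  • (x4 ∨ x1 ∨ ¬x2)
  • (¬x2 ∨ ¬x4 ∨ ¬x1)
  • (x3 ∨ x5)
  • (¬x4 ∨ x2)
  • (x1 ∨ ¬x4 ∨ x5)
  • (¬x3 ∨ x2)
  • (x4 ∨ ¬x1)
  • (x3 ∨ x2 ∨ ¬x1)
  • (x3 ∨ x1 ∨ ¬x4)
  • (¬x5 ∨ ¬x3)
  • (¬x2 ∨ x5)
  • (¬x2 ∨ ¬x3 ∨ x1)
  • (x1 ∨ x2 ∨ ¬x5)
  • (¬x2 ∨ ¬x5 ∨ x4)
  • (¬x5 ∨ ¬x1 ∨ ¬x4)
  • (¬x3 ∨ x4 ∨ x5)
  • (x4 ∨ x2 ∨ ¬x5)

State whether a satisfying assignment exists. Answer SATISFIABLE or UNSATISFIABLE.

UNSATISFIABLE

x1 = True:
  propagation gives x4=True, x2=False; an empty clause results — contradiction.
x1 = False:
  x5 = True:
    propagation gives x3=True; an empty clause results — contradiction.
  x5 = False:
    propagation gives x3=True, x4=True; an empty clause results — contradiction.
Every branch closes, so no satisfying assignment exists.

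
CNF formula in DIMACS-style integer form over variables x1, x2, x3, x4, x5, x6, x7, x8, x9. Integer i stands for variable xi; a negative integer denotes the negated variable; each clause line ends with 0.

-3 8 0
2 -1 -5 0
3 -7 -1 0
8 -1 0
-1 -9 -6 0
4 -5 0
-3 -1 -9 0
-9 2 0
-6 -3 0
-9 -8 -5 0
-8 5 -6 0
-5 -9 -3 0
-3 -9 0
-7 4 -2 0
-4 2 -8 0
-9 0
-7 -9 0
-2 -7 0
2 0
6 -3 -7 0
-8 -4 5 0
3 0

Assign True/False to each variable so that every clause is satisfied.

x1=T, x2=T, x3=T, x4=T, x5=T, x6=F, x7=F, x8=T, x9=F

Unit propagation: (NOT x9) forces x9 = False.
Unit propagation: (x2) forces x2 = True.
(NOT x7) is a unit clause, so x7 = False.
(x3) is a unit clause, so x3 = True.
Unit propagation: (x8) forces x8 = True.
Unit propagation: (NOT x6) forces x6 = False.
Try x4 = True.
  then x5 is forced to True.
x1 is now unconstrained; take x1 = True.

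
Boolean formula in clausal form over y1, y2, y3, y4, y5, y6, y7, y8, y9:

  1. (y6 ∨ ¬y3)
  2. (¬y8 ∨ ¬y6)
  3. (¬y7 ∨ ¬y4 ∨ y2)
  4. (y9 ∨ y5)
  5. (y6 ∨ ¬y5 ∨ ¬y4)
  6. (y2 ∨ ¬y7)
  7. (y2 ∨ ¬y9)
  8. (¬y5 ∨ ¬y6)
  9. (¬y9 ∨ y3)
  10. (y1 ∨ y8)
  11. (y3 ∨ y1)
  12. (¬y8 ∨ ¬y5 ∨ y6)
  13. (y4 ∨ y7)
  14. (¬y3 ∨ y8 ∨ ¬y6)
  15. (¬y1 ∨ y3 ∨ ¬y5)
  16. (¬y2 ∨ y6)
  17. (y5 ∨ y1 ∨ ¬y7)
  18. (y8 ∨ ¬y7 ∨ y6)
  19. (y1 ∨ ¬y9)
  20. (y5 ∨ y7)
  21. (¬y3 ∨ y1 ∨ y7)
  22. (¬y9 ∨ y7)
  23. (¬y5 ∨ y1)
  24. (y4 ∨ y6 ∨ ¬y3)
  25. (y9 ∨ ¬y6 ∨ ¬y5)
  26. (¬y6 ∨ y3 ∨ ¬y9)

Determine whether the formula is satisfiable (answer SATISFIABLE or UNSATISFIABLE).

UNSATISFIABLE

y6 = True:
  propagation gives y8=False, y5=False, y9=True, y2=True; an empty clause results — contradiction.
y6 = False:
  propagation gives y3=False, y9=False, y5=True, y4=False; an empty clause results — contradiction.
Every branch closes, so no satisfying assignment exists.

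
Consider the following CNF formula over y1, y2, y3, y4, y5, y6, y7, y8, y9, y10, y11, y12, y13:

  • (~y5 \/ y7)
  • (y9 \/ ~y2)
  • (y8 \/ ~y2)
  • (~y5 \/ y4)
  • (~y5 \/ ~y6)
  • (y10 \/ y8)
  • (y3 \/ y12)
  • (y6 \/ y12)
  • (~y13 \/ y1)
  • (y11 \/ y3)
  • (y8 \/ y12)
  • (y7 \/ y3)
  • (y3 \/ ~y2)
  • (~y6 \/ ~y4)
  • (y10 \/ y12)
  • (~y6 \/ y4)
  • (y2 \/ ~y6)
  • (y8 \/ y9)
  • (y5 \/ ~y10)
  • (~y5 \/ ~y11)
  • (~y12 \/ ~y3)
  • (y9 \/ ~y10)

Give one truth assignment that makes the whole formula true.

Pure literal: y1 appears only positively; assign y1 = True.
Pure literal: y7 appears only positively; assign y7 = True.
Try y2 = False.
  then y6 is forced to False.
  then y12 is forced to True.
  then y3 is forced to False.
  then y11 is forced to True.
  then y5 is forced to False.
  then y10 is forced to False.
  then y8 is forced to True.
y4, y9, y13 are now unconstrained; take y4 = False, y9 = False, y13 = True.
Every clause has at least one true literal under this assignment.

y1 = True, y2 = False, y3 = False, y4 = False, y5 = False, y6 = False, y7 = True, y8 = True, y9 = False, y10 = False, y11 = True, y12 = True, y13 = True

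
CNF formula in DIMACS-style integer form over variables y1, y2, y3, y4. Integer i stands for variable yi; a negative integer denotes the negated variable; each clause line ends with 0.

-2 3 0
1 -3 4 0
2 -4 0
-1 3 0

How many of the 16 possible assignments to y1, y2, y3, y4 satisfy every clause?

Satisfying assignments:
  y1=F y2=F y3=F y4=F
  y1=F y2=T y3=T y4=T
  y1=T y2=F y3=T y4=F
  y1=T y2=T y3=T y4=F
  y1=T y2=T y3=T y4=T
Count: 5.

5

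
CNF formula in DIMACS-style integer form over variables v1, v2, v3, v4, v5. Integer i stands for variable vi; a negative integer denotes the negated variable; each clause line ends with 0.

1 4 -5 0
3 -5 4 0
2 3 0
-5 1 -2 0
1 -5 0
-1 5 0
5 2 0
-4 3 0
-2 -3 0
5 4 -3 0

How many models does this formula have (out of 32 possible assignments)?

3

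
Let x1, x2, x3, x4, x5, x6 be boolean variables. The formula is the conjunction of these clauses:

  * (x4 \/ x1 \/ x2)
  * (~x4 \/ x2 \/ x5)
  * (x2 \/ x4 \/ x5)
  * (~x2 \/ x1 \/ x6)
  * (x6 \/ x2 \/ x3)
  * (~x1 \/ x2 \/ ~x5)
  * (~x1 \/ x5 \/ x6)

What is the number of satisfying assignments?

23

Case analysis on x2 and x1:
  x2=T, x1=T: x3, x4 free; 3 ways for (x5,x6) × 2^2 = 12.
  x2=T, x1=F: forces x6=T; x3, x4, x5 free → 2^3 = 8.
  x2=F, x1=T: a clause becomes empty — 0.
  x2=F, x1=F: remaining (x3,x4,x5,x6) ∈ {(F,T,T,T); (T,T,T,F); (T,T,T,T)} — 3.
Total: 12 + 8 + 0 + 3 = 23.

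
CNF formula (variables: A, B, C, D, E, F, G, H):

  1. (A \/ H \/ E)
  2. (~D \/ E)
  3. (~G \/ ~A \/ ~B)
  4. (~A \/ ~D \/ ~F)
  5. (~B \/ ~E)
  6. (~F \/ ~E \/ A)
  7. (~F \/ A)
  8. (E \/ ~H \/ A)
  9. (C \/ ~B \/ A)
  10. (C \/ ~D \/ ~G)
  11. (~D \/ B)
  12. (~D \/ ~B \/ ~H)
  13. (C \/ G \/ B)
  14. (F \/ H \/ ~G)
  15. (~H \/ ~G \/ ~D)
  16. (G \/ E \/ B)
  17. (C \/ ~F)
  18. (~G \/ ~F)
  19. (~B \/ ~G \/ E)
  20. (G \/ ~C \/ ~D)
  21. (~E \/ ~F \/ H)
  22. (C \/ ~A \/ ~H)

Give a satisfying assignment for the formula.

A=T, B=T, C=F, D=F, E=F, F=F, G=F, H=F

Check each clause:
  1. (E \/ H \/ A) — A is true.
  2. (~D \/ E) — ~D is true.
  3. (~G \/ ~B \/ ~A) — ~G is true.
  4. (~F \/ ~A \/ ~D) — ~F is true.
  5. (~E \/ ~B) — ~E is true.
  6. (~E \/ ~F \/ A) — A is true.
  7. (A \/ ~F) — A is true.
  8. (A \/ E \/ ~H) — ~H is true.
  9. (A \/ C \/ ~B) — A is true.
  10. (~G \/ C \/ ~D) — ~G is true.
  11. (B \/ ~D) — B is true.
  12. (~H \/ ~B \/ ~D) — ~H is true.
  13. (B \/ C \/ G) — B is true.
  14. (F \/ ~G \/ H) — ~G is true.
  15. (~D \/ ~G \/ ~H) — ~H is true.
  16. (E \/ G \/ B) — B is true.
  17. (C \/ ~F) — ~F is true.
  18. (~G \/ ~F) — ~G is true.
  19. (~B \/ E \/ ~G) — ~G is true.
  20. (~C \/ ~D \/ G) — ~D is true.
  21. (~F \/ H \/ ~E) — ~F is true.
  22. (~H \/ C \/ ~A) — ~H is true.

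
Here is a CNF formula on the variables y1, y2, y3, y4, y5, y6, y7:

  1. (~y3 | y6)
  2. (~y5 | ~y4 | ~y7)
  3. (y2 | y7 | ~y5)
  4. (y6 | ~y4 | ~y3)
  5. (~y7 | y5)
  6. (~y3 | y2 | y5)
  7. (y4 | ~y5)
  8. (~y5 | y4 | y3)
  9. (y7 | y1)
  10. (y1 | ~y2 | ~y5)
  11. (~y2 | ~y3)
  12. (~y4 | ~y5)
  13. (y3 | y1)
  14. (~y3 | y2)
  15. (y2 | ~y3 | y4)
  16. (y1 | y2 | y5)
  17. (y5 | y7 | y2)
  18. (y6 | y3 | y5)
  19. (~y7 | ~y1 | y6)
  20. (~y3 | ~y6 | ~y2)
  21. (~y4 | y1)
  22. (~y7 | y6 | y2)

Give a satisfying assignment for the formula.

y1=T  y2=T  y3=F  y4=F  y5=F  y6=T  y7=F

Branch on y1: take y1 = True.
The remaining clauses are satisfied by y2 = True, y3 = False, y4 = False, y5 = False, y6 = True, y7 = False.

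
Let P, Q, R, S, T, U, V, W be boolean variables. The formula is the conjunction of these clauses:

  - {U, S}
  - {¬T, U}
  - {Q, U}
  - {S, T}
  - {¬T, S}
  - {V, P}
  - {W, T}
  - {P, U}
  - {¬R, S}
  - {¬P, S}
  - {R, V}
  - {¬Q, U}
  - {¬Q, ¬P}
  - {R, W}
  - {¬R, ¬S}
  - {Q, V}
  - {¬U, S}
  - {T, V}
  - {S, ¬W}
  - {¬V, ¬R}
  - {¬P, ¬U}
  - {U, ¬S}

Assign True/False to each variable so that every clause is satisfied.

P=F  Q=T  R=F  S=T  T=T  U=T  V=T  W=T

Branch on P: take P = False.
  then V is forced to True.
  then U is forced to True.
  then S is forced to True.
  then R is forced to False.
  then W is forced to True.
Q, T are now unconstrained; take Q = True, T = True.
Every clause has at least one true literal under this assignment.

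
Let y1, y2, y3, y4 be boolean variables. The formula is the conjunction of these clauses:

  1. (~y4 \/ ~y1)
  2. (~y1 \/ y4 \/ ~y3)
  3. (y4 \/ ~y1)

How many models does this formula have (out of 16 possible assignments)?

8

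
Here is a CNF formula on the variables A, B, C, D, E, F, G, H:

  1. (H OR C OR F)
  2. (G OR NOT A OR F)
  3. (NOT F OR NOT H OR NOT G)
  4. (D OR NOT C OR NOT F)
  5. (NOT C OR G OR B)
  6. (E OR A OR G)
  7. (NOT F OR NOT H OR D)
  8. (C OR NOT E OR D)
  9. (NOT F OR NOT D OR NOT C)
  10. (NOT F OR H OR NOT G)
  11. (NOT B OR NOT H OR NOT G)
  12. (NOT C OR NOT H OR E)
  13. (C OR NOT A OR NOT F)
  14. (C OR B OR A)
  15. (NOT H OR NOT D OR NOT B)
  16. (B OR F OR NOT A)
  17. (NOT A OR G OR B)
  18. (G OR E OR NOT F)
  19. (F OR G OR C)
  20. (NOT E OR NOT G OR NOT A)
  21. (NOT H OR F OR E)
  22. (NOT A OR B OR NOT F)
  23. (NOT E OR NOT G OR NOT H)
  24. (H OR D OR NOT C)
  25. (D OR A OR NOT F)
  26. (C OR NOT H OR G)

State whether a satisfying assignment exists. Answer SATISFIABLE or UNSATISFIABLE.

SATISFIABLE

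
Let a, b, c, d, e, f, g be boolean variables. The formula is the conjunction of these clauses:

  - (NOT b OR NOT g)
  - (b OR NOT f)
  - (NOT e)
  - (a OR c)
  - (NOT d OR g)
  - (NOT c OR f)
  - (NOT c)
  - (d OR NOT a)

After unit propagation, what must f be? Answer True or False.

False

(NOT e) is a unit clause: e = False.
(NOT c) is a unit clause: c = False.
In (c OR a), c is now false; a must hold, so a = True.
(NOT a OR d) with a = True leaves only d, so d = True.
(NOT d OR g) with d = True leaves only g, so g = True.
(NOT b OR NOT g) with g = True leaves only NOT b, so b = False.
(NOT f OR b) with b = False leaves only NOT f, so f = False.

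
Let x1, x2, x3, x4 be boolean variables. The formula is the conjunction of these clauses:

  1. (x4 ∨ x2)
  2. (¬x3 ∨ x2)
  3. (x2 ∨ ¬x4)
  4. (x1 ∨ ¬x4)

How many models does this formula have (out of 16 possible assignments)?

The models are:
  x1=F x2=T x3=F x4=F
  x1=F x2=T x3=T x4=F
  x1=T x2=T x3=F x4=F
  x1=T x2=T x3=F x4=T
  x1=T x2=T x3=T x4=F
  x1=T x2=T x3=T x4=T
Count: 6.

6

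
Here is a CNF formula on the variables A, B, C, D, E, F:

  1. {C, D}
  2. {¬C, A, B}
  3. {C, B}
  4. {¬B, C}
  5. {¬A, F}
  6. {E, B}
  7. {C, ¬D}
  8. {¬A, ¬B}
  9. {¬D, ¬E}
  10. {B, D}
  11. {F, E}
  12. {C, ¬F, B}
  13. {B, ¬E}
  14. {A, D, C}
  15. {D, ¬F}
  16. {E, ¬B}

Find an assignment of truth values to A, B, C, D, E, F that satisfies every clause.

A = F, B = T, C = T, D = F, E = T, F = F

Check each clause:
  1. {C, D} — C is true.
  2. {A, B, ¬C} — B is true.
  3. {C, B} — B is true.
  4. {¬B, C} — C is true.
  5. {¬A, F} — ¬A is true.
  6. {E, B} — B is true.
  7. {C, ¬D} — C is true.
  8. {¬A, ¬B} — ¬A is true.
  9. {¬E, ¬D} — ¬D is true.
  10. {D, B} — B is true.
  11. {F, E} — E is true.
  12. {C, B, ¬F} — C is true.
  13. {¬E, B} — B is true.
  14. {A, C, D} — C is true.
  15. {¬F, D} — ¬F is true.
  16. {¬B, E} — E is true.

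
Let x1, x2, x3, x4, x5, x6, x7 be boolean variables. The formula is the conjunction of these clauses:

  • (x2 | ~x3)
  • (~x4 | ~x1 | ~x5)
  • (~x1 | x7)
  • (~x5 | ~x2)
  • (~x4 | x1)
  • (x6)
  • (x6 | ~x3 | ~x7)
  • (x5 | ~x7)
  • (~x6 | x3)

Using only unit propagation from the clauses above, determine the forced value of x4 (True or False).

False

(x6) is a unit clause: x6 = True.
From (x3 | ~x6) and x6 = True: x3 = True.
From (~x3 | x2) and x3 = True: x2 = True.
In (~x2 | ~x5), ~x2 is now false; ~x5 must hold, so x5 = False.
In (x5 | ~x7), x5 is now false; ~x7 must hold, so x7 = False.
From (x7 | ~x1) and x7 = False: x1 = False.
In (~x4 | x1), x1 is now false; ~x4 must hold, so x4 = False.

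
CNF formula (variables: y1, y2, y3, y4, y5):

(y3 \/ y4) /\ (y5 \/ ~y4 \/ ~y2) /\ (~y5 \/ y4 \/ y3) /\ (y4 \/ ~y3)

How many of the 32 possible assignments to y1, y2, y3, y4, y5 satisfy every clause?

12

Split on y4, then y3.
  y4=T, y3=T: y1 free; 3 ways for (y2,y5) × 2^1 = 6.
  y4=T, y3=F: y1 free; 3 ways for (y2,y5) × 2^1 = 6.
  y4=F, y3=T: a clause becomes empty — 0.
  y4=F, y3=F: a clause becomes empty — 0.
Total: 6 + 6 + 0 + 0 = 12.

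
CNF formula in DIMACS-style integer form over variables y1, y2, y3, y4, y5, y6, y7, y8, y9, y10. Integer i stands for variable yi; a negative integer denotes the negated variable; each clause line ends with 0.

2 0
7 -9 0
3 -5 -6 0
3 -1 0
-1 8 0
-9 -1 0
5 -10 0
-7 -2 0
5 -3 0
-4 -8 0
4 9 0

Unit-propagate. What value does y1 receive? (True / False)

False

(y2) stands alone — y2 = True.
From (!y7 || !y2) and y2 = True: y7 = False.
(!y9 || y7) with y7 = False leaves only !y9, so y9 = False.
(y9 || y4): since y9 = False, the clause reduces to (y4). y4 = True.
(!y4 || !y8) with y4 = True leaves only !y8, so y8 = False.
(!y1 || y8) with y8 = False leaves only !y1, so y1 = False.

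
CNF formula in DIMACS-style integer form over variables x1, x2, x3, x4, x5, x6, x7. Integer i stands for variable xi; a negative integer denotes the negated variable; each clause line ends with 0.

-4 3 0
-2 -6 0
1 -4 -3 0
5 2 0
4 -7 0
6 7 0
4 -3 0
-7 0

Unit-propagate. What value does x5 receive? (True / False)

True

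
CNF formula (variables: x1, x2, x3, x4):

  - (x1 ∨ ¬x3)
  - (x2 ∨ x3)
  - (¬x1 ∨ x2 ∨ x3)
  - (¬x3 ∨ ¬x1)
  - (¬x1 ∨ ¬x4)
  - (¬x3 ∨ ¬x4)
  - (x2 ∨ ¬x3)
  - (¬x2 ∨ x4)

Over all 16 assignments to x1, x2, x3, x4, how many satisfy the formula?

1

The models are:
  x1=F x2=T x3=F x4=T
That's 1 in total.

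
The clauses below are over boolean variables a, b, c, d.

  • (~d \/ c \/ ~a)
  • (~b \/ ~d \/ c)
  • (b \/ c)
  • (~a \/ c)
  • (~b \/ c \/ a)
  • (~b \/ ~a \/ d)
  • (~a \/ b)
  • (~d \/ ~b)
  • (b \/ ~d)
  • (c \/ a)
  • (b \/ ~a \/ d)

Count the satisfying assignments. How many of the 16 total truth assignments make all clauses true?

2

The models are:
  a=F b=F c=T d=F
  a=F b=T c=T d=F
That's 2 in total.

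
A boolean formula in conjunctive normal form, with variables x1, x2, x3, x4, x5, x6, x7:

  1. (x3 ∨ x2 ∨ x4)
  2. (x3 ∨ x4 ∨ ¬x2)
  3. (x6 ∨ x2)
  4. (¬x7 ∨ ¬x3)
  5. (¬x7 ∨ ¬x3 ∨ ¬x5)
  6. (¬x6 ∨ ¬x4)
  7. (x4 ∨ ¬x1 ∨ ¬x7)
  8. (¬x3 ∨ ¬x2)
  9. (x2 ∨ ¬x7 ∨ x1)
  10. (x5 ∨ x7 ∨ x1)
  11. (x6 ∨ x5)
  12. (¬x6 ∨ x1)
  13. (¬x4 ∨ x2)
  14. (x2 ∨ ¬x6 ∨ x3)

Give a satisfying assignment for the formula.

Branch on x1: take x1 = True.
For the remaining variables, x2 = False, x3 = True, x4 = False, x5 = True, x6 = True, x7 = False works.
Every clause has at least one true literal under this assignment.

x1=T, x2=F, x3=T, x4=F, x5=T, x6=T, x7=F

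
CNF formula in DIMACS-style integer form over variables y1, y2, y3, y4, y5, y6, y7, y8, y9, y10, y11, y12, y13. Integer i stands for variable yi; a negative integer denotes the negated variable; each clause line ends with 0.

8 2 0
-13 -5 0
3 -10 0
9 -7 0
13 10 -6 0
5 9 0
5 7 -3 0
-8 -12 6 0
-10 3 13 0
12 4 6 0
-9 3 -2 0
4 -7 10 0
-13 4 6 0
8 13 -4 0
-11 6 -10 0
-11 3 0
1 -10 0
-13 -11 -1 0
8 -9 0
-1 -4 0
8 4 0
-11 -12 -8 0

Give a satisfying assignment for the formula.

y1=True, y2=True, y3=True, y4=False, y5=True, y6=True, y7=False, y8=True, y9=False, y10=True, y11=False, y12=False, y13=False

Pure literal: y11 appears only negated; assign y11 = False.
Set y1 = True and propagate.
  then y4 is forced to False.
  then y8 is forced to True.
For the remaining variables, y2 = True, y3 = True, y5 = True, y6 = True, y7 = False, y9 = False, y10 = True, y12 = False, y13 = False works.
Check each clause:
  1. (y8 | y2) — y8 is true.
  2. (~y13 | ~y5) — ~y13 is true.
  3. (~y10 | y3) — y3 is true.
  4. (y9 | ~y7) — ~y7 is true.
  5. (~y6 | y10 | y13) — y10 is true.
  6. (y9 | y5) — y5 is true.
  7. (y5 | y7 | ~y3) — y5 is true.
  8. (~y8 | ~y12 | y6) — ~y12 is true.
  9. (~y10 | y3 | y13) — y3 is true.
  10. (y12 | y6 | y4) — y6 is true.
  11. (~y9 | ~y2 | y3) — y3 is true.
  12. (y10 | ~y7 | y4) — ~y7 is true.
  13. (y6 | ~y13 | y4) — ~y13 is true.
  14. (~y4 | y8 | y13) — y8 is true.
  15. (~y10 | y6 | ~y11) — ~y11 is true.
  16. (y3 | ~y11) — y3 is true.
  17. (~y10 | y1) — y1 is true.
  18. (~y1 | ~y13 | ~y11) — ~y13 is true.
  19. (~y9 | y8) — y8 is true.
  20. (~y1 | ~y4) — ~y4 is true.
  21. (y8 | y4) — y8 is true.
  22. (~y11 | ~y12 | ~y8) — ~y12 is true.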